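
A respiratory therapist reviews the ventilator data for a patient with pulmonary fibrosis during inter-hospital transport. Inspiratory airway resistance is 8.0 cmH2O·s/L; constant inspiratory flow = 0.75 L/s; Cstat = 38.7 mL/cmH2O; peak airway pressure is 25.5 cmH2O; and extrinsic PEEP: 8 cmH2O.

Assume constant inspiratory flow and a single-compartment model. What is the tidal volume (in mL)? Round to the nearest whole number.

Equation of motion (constant flow): PIP = Vt/C + R·V̇ + PEEP.
Vt/C = PIP − R·V̇ − PEEP = 25.5 − 6.0 − 8 = 11.5 cmH2O.
Vt = C × 11.5 = 38.7 × 11.5 = 445.05 mL.

445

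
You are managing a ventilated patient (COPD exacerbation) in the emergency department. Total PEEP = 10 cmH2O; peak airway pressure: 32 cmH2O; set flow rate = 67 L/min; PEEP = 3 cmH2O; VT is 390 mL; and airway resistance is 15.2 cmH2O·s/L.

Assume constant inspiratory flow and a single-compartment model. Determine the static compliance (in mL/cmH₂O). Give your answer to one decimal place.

77.6

Flow: 67 L/min ÷ 60 = 1.1167 L/s.
Total PEEP = 10 cmH2O (set 3 + intrinsic 7); this is the baseline alveolar pressure.
Equation of motion (constant flow): PIP = Vt/C + R·V̇ + PEEP.
Vt/C = PIP − R·V̇ − PEEP = 32 − 15.2×1.1167 − 10 = 32 − 16.974 − 10 = 5.026 cmH2O.
C = Vt / 5.026 = 390 / 5.026 = 77.596 mL/cmH2O.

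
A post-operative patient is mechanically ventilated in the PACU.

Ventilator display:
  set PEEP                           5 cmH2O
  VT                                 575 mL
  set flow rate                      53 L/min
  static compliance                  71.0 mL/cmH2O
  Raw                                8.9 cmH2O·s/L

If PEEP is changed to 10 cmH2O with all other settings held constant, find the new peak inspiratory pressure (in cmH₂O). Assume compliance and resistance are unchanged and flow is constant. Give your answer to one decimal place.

Flow: 53 L/min ÷ 60 = 0.8833 L/s.
PIP = Vt/C + R·V̇ + PEEP (constant-flow equation of motion).
Only the baseline term changes: ΔPIP = ΔPEEP = 10 − 5 = 5.0 cmH2O.
Original PIP = 575/71.0 + 8.9×0.8833 + 5 = 20.96 cmH2O; new PIP = 20.96 + (5.0) = 25.96 cmH2O.

26.0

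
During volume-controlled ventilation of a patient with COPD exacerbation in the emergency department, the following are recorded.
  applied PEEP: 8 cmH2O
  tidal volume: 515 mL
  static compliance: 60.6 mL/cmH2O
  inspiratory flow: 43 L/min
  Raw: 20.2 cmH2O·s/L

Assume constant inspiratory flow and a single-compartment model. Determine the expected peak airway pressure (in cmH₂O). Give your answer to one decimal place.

31.0

Flow: 43 L/min ÷ 60 = 0.7167 L/s.
Equation of motion (constant flow): PIP = Vt/C + R·V̇ + PEEP.
PIP = 515/60.6 + 20.2×0.7167 + 8 = 8.498 + 14.477 + 8 = 30.975 cmH2O.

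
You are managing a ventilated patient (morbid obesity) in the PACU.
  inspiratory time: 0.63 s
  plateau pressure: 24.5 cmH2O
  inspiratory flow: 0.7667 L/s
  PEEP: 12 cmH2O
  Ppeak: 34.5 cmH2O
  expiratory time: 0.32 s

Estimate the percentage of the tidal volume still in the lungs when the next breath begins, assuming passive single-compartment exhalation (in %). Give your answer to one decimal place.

Vt = flow × Ti = 0.7667 L/s × 0.63 s × 1000 mL/L = 483.02 mL.
R = (PIP − Pplat)/V̇ = (34.5 − 24.5) / 0.7667 = 10.0/0.7667 = 13.043 cmH2O·s/L.
C = Vt/(Pplat − PEEP) = 483.02 / (24.5 − 12) = 483.02/12.5 = 38.642 mL/cmH2O.
τ = R × C = 13.043 × 0.03864 L/cmH2O = 0.504 s.
Fraction remaining at end-expiration = e^(−Te/τ) = e^(−0.32/0.504) = 0.53 → 53.0%.

53.0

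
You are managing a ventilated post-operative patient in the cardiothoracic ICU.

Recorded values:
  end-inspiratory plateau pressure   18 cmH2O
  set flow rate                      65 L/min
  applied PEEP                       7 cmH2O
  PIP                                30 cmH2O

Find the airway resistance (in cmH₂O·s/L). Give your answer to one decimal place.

11.1

Flow: 65 L/min ÷ 60 = 1.0833 L/s.
Raw = (PIP − Pplat) / flow = (30 − 18) / 1.0833 = 12.0 / 1.0833 = 11.077 cmH2O·s/L.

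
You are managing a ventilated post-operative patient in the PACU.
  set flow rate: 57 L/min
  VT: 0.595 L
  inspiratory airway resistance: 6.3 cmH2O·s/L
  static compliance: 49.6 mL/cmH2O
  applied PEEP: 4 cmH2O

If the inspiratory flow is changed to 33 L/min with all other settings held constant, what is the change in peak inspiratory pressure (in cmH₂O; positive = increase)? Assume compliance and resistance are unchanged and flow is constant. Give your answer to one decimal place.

-2.5

Flow: 57 L/min ÷ 60 = 0.95 L/s.
New flow: 33 L/min ÷ 60 = 0.55 L/s.
PIP = Vt/C + R·V̇ + PEEP (constant-flow equation of motion).
Only the resistive term changes: ΔPIP = R × ΔV̇ = 6.3 × (0.55 − 0.95) = 6.3 × -0.4 = -2.52 cmH2O.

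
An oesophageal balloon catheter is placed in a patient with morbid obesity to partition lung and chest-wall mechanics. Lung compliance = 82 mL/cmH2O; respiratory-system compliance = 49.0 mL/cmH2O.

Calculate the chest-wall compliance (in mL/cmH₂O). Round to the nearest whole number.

1/Ccw = 1/Crs − 1/CL.
1/Ccw = 1/49.0 − 1/82 = 0.008213.
Ccw = 121.76 mL/cmH2O.

122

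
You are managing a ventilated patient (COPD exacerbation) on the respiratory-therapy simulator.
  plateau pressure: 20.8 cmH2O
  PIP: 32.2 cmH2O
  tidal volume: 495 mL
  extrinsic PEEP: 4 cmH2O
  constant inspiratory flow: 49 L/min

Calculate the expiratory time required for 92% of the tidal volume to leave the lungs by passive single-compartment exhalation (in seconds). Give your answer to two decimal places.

1.04

Flow: 49 L/min ÷ 60 = 0.8167 L/s.
R = (PIP − Pplat)/V̇ = (32.2 − 20.8) / 0.8167 = 11.4/0.8167 = 13.959 cmH2O·s/L.
C = Vt/(Pplat − PEEP) = 495.0 / (20.8 − 4) = 495.0/16.8 = 29.464 mL/cmH2O.
τ = R × C = 13.959 × 0.02946 L/cmH2O = 0.4112 s.
t = −τ·ln(1 − 0.92) = −0.4112·ln(0.08) = 1.039 s.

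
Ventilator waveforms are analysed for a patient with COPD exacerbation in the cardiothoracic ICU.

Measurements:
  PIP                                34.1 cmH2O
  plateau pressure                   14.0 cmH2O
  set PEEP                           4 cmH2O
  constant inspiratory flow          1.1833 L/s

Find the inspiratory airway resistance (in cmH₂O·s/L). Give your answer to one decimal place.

Raw = (PIP − Pplat) / flow = (34.1 − 14.0) / 1.1833 = 20.1 / 1.1833 = 16.986 cmH2O·s/L.

17.0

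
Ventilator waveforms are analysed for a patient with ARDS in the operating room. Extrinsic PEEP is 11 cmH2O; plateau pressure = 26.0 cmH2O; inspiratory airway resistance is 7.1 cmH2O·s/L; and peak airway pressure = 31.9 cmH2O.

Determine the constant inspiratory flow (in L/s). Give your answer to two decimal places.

0.83

flow = (PIP − Pplat) / Raw = 5.9 / 7.1 = 0.831 L/s.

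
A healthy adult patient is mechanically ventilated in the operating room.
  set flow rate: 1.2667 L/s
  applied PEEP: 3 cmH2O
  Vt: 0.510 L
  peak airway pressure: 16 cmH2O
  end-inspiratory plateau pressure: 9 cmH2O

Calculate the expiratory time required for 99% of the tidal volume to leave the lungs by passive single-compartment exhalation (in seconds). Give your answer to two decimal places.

R = (PIP − Pplat)/V̇ = (16 − 9) / 1.2667 = 7.0/1.2667 = 5.526 cmH2O·s/L.
C = Vt/(Pplat − PEEP) = 510.0 / (9 − 3) = 510.0/6.0 = 85.0 mL/cmH2O.
τ = R × C = 5.526 × 0.085 L/cmH2O = 0.4697 s.
t = −τ·ln(1 − 0.99) = −0.4697·ln(0.01) = 2.163 s.

2.16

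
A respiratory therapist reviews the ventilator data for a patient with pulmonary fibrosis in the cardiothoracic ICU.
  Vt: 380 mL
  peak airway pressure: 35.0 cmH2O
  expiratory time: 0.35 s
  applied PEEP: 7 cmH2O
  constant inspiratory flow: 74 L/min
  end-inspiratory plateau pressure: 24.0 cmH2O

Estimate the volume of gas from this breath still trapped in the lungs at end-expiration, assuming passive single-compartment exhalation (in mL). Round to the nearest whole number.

66

Flow: 74 L/min ÷ 60 = 1.2333 L/s.
R = (PIP − Pplat)/V̇ = (35.0 − 24.0) / 1.2333 = 11.0/1.2333 = 8.919 cmH2O·s/L.
C = Vt/(Pplat − PEEP) = 380.0 / (24.0 − 7) = 380.0/17.0 = 22.353 mL/cmH2O.
τ = R × C = 8.919 × 0.02235 L/cmH2O = 0.1993 s.
Fraction remaining = e^(−Te/τ) = e^(−0.35/0.1993) = 0.1727.
Trapped volume = 380.0 × 0.1727 = 65.626 mL.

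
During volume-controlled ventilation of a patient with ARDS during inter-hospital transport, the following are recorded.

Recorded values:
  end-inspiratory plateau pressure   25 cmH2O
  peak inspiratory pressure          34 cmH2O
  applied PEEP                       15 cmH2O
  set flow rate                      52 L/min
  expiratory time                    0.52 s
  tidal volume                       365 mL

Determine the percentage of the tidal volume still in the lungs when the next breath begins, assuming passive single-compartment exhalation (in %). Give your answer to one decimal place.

25.4

Flow: 52 L/min ÷ 60 = 0.8667 L/s.
R = (PIP − Pplat)/V̇ = (34 − 25) / 0.8667 = 9.0/0.8667 = 10.384 cmH2O·s/L.
C = Vt/(Pplat − PEEP) = 365.0 / (25 − 15) = 365.0/10.0 = 36.5 mL/cmH2O.
τ = R × C = 10.384 × 0.0365 L/cmH2O = 0.379 s.
Fraction remaining at end-expiration = e^(−Te/τ) = e^(−0.52/0.379) = 0.2536 → 25.36%.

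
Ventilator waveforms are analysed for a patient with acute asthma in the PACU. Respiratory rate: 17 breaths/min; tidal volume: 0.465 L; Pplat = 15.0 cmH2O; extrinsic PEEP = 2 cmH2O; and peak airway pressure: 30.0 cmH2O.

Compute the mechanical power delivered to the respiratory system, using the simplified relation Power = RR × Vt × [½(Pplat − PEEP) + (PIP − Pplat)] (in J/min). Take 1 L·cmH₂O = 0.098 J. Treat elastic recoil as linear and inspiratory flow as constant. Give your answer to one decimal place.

Per-breath work = Vt × [½(Pplat−PEEP) + (PIP−Pplat)] = 0.465 × [0.5×13.0 + 15.0] = 0.465 × 21.5 = 9.998 L·cmH2O.
Power = 17 × 9.998 = 169.97 L·cmH2O/min.
× 0.098 J/(L·cmH2O) → 16.657 J/min.

16.7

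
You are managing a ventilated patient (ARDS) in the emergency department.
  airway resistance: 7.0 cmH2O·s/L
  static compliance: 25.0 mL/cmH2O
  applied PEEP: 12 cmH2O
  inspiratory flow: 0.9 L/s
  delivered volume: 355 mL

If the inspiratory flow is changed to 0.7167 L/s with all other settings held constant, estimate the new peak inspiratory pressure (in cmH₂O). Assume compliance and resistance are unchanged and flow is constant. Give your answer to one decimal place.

31.2

PIP = Vt/C + R·V̇ + PEEP (constant-flow equation of motion).
Only the resistive term changes: ΔPIP = R × ΔV̇ = 7.0 × (0.7167 − 0.9) = 7.0 × -0.1833 = -1.283 cmH2O.
Original PIP = 355/25.0 + 7.0×0.9 + 12 = 32.5 cmH2O; new PIP = 32.5 + (-1.283) = 31.217 cmH2O.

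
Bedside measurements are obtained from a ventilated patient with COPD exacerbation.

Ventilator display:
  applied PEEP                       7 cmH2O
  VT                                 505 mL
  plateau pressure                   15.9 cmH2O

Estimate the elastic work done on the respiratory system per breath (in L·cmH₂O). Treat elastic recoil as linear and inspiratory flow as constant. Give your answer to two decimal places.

2.25

Elastic work ≈ ½ × (Pplat − PEEP) × Vt = 0.5 × (15.9 − 7) × 0.505 L = 0.5 × 8.9 × 0.505 = 2.247 L·cmH2O.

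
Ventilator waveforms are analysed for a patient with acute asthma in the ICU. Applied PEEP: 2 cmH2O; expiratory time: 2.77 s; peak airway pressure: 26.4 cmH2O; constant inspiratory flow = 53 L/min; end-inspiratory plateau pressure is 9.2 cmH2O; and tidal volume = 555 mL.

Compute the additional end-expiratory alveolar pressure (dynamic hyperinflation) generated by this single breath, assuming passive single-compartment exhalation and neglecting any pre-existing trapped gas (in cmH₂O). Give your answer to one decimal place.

1.1

Flow: 53 L/min ÷ 60 = 0.8833 L/s.
R = (PIP − Pplat)/V̇ = (26.4 − 9.2) / 0.8833 = 17.2/0.8833 = 19.472 cmH2O·s/L.
C = Vt/(Pplat − PEEP) = 555.0 / (9.2 − 2) = 555.0/7.2 = 77.083 mL/cmH2O.
τ = R × C = 19.472 × 0.07708 L/cmH2O = 1.501 s.
Fraction remaining = e^(−Te/τ) = e^(−2.77/1.501) = 0.158; trapped volume = 555.0 × 0.158 = 87.69 mL.
Additional alveolar pressure from trapping ≈ V_trapped / C = 87.69 / 77.083 = 1.138 cmH2O.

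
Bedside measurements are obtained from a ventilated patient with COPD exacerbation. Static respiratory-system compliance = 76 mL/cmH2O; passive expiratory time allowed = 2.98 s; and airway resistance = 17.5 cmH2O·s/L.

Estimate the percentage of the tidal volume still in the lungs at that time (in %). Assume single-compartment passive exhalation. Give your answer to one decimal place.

10.6

τ = R × C = 17.5 × 76 mL/cmH2O = 17.5 × 0.076 L/cmH2O = 1.33 s.
Passive exhalation: V(t)/V₀ = e^(−t/τ) = e^(−2.98/1.33) = 0.1064.
Fraction remaining = 0.1064 → 10.64%.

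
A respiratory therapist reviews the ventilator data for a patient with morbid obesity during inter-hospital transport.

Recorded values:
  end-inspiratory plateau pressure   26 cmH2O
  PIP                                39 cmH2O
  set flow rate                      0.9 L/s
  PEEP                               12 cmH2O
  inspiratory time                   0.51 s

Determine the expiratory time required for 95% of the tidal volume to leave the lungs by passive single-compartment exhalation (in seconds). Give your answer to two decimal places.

1.42

Vt = flow × Ti = 0.9 L/s × 0.51 s × 1000 mL/L = 459.0 mL.
R = (PIP − Pplat)/V̇ = (39 − 26) / 0.9 = 13.0/0.9 = 14.444 cmH2O·s/L.
C = Vt/(Pplat − PEEP) = 459.0 / (26 − 12) = 459.0/14.0 = 32.786 mL/cmH2O.
τ = R × C = 14.444 × 0.03279 L/cmH2O = 0.4736 s.
t = −τ·ln(1 − 0.95) = −0.4736·ln(0.05) = 1.419 s.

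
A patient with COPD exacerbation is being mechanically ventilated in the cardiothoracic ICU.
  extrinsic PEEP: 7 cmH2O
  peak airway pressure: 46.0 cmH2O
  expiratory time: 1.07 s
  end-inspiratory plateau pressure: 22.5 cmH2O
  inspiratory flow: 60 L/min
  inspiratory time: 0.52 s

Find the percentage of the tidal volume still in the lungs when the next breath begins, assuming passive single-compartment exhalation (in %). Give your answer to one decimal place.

25.7

Flow: 60 L/min ÷ 60 = 1 L/s.
Vt = flow × Ti = 1 L/s × 0.52 s × 1000 mL/L = 520.0 mL.
R = (PIP − Pplat)/V̇ = (46.0 − 22.5) / 1 = 23.5/1 = 23.5 cmH2O·s/L.
C = Vt/(Pplat − PEEP) = 520.0 / (22.5 − 7) = 520.0/15.5 = 33.548 mL/cmH2O.
τ = R × C = 23.5 × 0.03355 L/cmH2O = 0.7884 s.
Fraction remaining at end-expiration = e^(−Te/τ) = e^(−1.07/0.7884) = 0.2574 → 25.74%.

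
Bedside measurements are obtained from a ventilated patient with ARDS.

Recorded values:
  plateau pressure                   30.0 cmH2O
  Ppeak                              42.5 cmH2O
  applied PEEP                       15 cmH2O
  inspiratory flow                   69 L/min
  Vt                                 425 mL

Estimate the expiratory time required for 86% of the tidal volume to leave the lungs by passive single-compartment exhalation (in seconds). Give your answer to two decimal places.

Flow: 69 L/min ÷ 60 = 1.15 L/s.
R = (PIP − Pplat)/V̇ = (42.5 − 30.0) / 1.15 = 12.5/1.15 = 10.87 cmH2O·s/L.
C = Vt/(Pplat − PEEP) = 425.0 / (30.0 − 15) = 425.0/15.0 = 28.333 mL/cmH2O.
τ = R × C = 10.87 × 0.02833 L/cmH2O = 0.3079 s.
t = −τ·ln(1 − 0.86) = −0.3079·ln(0.14) = 0.6054 s.

0.61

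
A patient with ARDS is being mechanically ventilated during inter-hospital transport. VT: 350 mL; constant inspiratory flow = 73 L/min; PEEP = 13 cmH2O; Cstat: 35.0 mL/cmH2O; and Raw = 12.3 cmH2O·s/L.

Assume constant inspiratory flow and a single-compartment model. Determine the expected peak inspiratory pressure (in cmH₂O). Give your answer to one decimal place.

Flow: 73 L/min ÷ 60 = 1.2167 L/s.
Equation of motion (constant flow): PIP = Vt/C + R·V̇ + PEEP.
PIP = 350/35.0 + 12.3×1.2167 + 13 = 10.0 + 14.965 + 13 = 37.965 cmH2O.

38.0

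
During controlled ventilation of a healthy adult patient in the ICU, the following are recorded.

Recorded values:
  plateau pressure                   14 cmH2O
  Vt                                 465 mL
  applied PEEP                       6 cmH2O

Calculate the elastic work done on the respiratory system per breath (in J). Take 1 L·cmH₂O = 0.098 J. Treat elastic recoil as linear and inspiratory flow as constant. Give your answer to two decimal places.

Elastic work ≈ ½ × (Pplat − PEEP) × Vt = 0.5 × (14 − 6) × 0.465 L = 0.5 × 8.0 × 0.465 = 1.86 L·cmH2O.
× 0.098 J/(L·cmH2O) → 0.1823 J.

0.18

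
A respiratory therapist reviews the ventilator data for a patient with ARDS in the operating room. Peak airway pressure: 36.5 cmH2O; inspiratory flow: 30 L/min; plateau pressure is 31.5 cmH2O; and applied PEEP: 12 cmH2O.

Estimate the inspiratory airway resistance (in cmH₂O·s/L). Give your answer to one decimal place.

Flow: 30 L/min ÷ 60 = 0.5 L/s.
Raw = (PIP − Pplat) / flow = (36.5 − 31.5) / 0.5 = 5.0 / 0.5 = 10.0 cmH2O·s/L.

10.0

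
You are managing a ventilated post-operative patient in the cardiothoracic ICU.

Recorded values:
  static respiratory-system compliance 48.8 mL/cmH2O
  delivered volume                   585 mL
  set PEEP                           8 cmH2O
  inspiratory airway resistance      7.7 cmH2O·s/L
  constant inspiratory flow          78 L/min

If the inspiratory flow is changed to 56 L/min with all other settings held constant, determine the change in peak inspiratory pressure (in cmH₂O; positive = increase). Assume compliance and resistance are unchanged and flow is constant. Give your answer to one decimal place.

-2.8

Flow: 78 L/min ÷ 60 = 1.3 L/s.
New flow: 56 L/min ÷ 60 = 0.9333 L/s.
PIP = Vt/C + R·V̇ + PEEP (constant-flow equation of motion).
Only the resistive term changes: ΔPIP = R × ΔV̇ = 7.7 × (0.9333 − 1.3) = 7.7 × -0.3667 = -2.824 cmH2O.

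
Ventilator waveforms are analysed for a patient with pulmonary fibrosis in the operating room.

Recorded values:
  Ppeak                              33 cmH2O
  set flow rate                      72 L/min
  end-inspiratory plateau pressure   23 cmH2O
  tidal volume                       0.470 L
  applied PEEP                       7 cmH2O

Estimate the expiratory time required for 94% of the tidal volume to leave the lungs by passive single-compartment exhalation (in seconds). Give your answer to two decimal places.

0.69

Flow: 72 L/min ÷ 60 = 1.2 L/s.
R = (PIP − Pplat)/V̇ = (33 − 23) / 1.2 = 10.0/1.2 = 8.333 cmH2O·s/L.
C = Vt/(Pplat − PEEP) = 470.0 / (23 − 7) = 470.0/16.0 = 29.375 mL/cmH2O.
τ = R × C = 8.333 × 0.02938 L/cmH2O = 0.2448 s.
t = −τ·ln(1 − 0.94) = −0.2448·ln(0.06) = 0.6887 s.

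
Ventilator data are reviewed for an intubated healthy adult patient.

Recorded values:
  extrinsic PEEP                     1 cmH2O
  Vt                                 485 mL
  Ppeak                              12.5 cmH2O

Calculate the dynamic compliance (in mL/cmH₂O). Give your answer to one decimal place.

Dynamic compliance = Vt / (PIP − PEEP) = 485 / (12.5 − 1) = 485 / 11.5 = 42.174 mL/cmH2O.

42.2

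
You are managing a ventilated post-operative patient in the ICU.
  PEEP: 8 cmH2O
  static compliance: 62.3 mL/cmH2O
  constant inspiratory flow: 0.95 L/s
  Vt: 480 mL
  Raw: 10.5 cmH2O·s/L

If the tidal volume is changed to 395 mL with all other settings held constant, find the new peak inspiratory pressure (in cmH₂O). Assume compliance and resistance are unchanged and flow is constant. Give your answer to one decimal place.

24.3

PIP = Vt/C + R·V̇ + PEEP (constant-flow equation of motion).
Only the elastic term changes: ΔPIP = ΔVt / C = (395 − 480) / 62.3 = -1.364 cmH2O.
Original PIP = 480/62.3 + 10.5×0.95 + 8 = 25.68 cmH2O; new PIP = 25.68 + (-1.364) = 24.316 cmH2O.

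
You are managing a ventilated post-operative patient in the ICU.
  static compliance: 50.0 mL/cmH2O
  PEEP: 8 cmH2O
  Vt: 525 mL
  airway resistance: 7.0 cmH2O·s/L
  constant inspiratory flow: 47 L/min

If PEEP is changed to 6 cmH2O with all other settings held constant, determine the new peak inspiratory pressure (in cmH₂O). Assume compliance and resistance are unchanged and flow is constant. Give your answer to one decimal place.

22.0

Flow: 47 L/min ÷ 60 = 0.7833 L/s.
PIP = Vt/C + R·V̇ + PEEP (constant-flow equation of motion).
Only the baseline term changes: ΔPIP = ΔPEEP = 6 − 8 = -2.0 cmH2O.
Original PIP = 525/50.0 + 7.0×0.7833 + 8 = 23.983 cmH2O; new PIP = 23.983 + (-2.0) = 21.983 cmH2O.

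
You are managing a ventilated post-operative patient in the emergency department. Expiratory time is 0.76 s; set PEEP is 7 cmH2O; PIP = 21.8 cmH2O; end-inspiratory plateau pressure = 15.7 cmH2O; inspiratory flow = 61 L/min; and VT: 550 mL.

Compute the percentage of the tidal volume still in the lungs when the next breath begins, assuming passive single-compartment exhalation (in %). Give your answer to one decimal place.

Flow: 61 L/min ÷ 60 = 1.0167 L/s.
R = (PIP − Pplat)/V̇ = (21.8 − 15.7) / 1.0167 = 6.1/1.0167 = 6.0 cmH2O·s/L.
C = Vt/(Pplat − PEEP) = 550.0 / (15.7 − 7) = 550.0/8.7 = 63.218 mL/cmH2O.
τ = R × C = 6.0 × 0.06322 L/cmH2O = 0.3793 s.
Fraction remaining at end-expiration = e^(−Te/τ) = e^(−0.76/0.3793) = 0.1348 → 13.48%.

13.5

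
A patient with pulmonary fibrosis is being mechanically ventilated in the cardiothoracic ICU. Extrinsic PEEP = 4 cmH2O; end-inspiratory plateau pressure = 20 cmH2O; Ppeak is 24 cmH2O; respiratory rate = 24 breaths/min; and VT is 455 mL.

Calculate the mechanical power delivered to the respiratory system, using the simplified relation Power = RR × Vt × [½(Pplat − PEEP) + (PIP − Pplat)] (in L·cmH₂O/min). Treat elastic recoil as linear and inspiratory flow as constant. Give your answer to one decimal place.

131.0

Per-breath work = Vt × [½(Pplat−PEEP) + (PIP−Pplat)] = 0.455 × [0.5×16.0 + 4.0] = 0.455 × 12.0 = 5.46 L·cmH2O.
Power = 24 × 5.46 = 131.04 L·cmH2O/min.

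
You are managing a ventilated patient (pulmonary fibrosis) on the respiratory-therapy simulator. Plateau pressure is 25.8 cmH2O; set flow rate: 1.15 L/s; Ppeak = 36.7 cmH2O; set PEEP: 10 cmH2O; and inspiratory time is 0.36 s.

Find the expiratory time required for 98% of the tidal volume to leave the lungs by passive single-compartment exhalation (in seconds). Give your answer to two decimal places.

0.97

Vt = flow × Ti = 1.15 L/s × 0.36 s × 1000 mL/L = 414.0 mL.
R = (PIP − Pplat)/V̇ = (36.7 − 25.8) / 1.15 = 10.9/1.15 = 9.478 cmH2O·s/L.
C = Vt/(Pplat − PEEP) = 414.0 / (25.8 − 10) = 414.0/15.8 = 26.203 mL/cmH2O.
τ = R × C = 9.478 × 0.0262 L/cmH2O = 0.2483 s.
t = −τ·ln(1 − 0.98) = −0.2483·ln(0.02) = 0.9714 s.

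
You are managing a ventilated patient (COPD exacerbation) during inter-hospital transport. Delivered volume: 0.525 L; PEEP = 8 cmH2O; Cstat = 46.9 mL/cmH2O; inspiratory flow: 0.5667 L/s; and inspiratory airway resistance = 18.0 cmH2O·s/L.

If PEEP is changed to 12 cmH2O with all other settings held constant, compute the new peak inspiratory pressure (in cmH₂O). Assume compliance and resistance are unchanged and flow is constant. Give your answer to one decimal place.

PIP = Vt/C + R·V̇ + PEEP (constant-flow equation of motion).
Only the baseline term changes: ΔPIP = ΔPEEP = 12 − 8 = 4.0 cmH2O.
Original PIP = 525/46.9 + 18.0×0.5667 + 8 = 29.395 cmH2O; new PIP = 29.395 + (4.0) = 33.395 cmH2O.

33.4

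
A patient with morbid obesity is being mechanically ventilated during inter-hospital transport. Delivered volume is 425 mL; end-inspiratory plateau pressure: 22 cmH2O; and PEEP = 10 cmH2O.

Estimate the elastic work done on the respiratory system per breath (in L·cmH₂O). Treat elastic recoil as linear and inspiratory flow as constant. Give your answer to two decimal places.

2.55

Elastic work ≈ ½ × (Pplat − PEEP) × Vt = 0.5 × (22 − 10) × 0.425 L = 0.5 × 12.0 × 0.425 = 2.55 L·cmH2O.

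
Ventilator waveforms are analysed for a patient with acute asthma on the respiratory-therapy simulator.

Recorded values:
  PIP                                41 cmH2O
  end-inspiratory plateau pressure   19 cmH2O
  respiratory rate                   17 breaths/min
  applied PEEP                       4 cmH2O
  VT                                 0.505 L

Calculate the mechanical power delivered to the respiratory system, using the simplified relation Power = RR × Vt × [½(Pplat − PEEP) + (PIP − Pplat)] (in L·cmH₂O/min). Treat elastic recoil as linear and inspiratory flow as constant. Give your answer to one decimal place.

253.3

Per-breath work = Vt × [½(Pplat−PEEP) + (PIP−Pplat)] = 0.505 × [0.5×15.0 + 22.0] = 0.505 × 29.5 = 14.898 L·cmH2O.
Power = 17 × 14.898 = 253.27 L·cmH2O/min.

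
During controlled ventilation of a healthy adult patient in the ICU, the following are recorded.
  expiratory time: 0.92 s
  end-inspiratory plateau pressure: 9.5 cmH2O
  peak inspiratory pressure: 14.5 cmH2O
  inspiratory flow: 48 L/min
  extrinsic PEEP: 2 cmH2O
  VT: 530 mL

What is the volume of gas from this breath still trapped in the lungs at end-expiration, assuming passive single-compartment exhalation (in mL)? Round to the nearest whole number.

66

Flow: 48 L/min ÷ 60 = 0.8 L/s.
R = (PIP − Pplat)/V̇ = (14.5 − 9.5) / 0.8 = 5.0/0.8 = 6.25 cmH2O·s/L.
C = Vt/(Pplat − PEEP) = 530.0 / (9.5 − 2) = 530.0/7.5 = 70.667 mL/cmH2O.
τ = R × C = 6.25 × 0.07067 L/cmH2O = 0.4417 s.
Fraction remaining = e^(−Te/τ) = e^(−0.92/0.4417) = 0.1246.
Trapped volume = 530.0 × 0.1246 = 66.038 mL.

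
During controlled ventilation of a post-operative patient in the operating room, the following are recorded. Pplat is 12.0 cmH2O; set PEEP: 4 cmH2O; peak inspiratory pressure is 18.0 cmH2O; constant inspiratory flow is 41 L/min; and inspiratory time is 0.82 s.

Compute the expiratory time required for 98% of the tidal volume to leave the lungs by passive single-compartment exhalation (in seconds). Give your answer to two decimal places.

Flow: 41 L/min ÷ 60 = 0.6833 L/s.
Vt = flow × Ti = 0.6833 L/s × 0.82 s × 1000 mL/L = 560.31 mL.
R = (PIP − Pplat)/V̇ = (18.0 − 12.0) / 0.6833 = 6.0/0.6833 = 8.781 cmH2O·s/L.
C = Vt/(Pplat − PEEP) = 560.31 / (12.0 − 4) = 560.31/8.0 = 70.039 mL/cmH2O.
τ = R × C = 8.781 × 0.07004 L/cmH2O = 0.615 s.
t = −τ·ln(1 − 0.98) = −0.615·ln(0.02) = 2.406 s.

2.41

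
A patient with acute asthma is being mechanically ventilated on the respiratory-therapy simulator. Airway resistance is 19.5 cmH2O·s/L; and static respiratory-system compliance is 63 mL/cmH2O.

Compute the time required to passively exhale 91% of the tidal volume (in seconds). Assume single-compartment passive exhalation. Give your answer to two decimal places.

2.96

τ = R × C = 19.5 × 63 mL/cmH2O = 19.5 × 0.063 L/cmH2O = 1.229 s.
Exhaled fraction f = 1 − e^(−t/τ) → t = −τ·ln(1 − f) = −1.229·ln(0.09) = 2.959 s.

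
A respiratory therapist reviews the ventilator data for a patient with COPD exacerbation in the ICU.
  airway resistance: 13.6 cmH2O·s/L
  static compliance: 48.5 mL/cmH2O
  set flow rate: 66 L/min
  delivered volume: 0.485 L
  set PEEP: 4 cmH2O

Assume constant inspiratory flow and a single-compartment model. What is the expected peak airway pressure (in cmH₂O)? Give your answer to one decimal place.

29.0

Flow: 66 L/min ÷ 60 = 1.1 L/s.
Equation of motion (constant flow): PIP = Vt/C + R·V̇ + PEEP.
PIP = 485/48.5 + 13.6×1.1 + 4 = 10.0 + 14.96 + 4 = 28.96 cmH2O.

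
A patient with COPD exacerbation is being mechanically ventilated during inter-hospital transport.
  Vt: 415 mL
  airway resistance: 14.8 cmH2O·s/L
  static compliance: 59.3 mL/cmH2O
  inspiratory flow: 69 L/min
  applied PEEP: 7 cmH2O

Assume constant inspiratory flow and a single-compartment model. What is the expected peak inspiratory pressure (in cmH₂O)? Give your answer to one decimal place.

Flow: 69 L/min ÷ 60 = 1.15 L/s.
Equation of motion (constant flow): PIP = Vt/C + R·V̇ + PEEP.
PIP = 415/59.3 + 14.8×1.15 + 7 = 6.998 + 17.02 + 7 = 31.018 cmH2O.

31.0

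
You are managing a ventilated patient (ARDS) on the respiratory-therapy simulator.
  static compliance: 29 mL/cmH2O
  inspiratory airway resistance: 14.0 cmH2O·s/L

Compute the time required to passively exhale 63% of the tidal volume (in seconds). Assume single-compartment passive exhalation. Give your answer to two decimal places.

τ = R × C = 14.0 × 29 mL/cmH2O = 14.0 × 0.029 L/cmH2O = 0.406 s.
Exhaled fraction f = 1 − e^(−t/τ) → t = −τ·ln(1 − f) = −0.406·ln(0.37) = 0.4037 s.

0.40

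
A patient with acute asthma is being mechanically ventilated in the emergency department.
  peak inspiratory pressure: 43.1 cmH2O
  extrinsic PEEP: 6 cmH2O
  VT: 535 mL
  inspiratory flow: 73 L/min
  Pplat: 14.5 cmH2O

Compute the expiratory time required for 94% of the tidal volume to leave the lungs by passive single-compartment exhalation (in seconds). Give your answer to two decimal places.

Flow: 73 L/min ÷ 60 = 1.2167 L/s.
R = (PIP − Pplat)/V̇ = (43.1 − 14.5) / 1.2167 = 28.6/1.2167 = 23.506 cmH2O·s/L.
C = Vt/(Pplat − PEEP) = 535.0 / (14.5 − 6) = 535.0/8.5 = 62.941 mL/cmH2O.
τ = R × C = 23.506 × 0.06294 L/cmH2O = 1.479 s.
t = −τ·ln(1 − 0.94) = −1.479·ln(0.06) = 4.161 s.

4.16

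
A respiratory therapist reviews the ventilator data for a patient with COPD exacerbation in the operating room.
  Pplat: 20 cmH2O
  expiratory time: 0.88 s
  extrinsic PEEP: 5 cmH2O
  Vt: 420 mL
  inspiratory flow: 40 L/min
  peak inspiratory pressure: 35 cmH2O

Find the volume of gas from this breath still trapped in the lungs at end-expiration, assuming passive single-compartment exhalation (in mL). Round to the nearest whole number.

Flow: 40 L/min ÷ 60 = 0.6667 L/s.
R = (PIP − Pplat)/V̇ = (35 − 20) / 0.6667 = 15.0/0.6667 = 22.499 cmH2O·s/L.
C = Vt/(Pplat − PEEP) = 420.0 / (20 − 5) = 420.0/15.0 = 28.0 mL/cmH2O.
τ = R × C = 22.499 × 0.028 L/cmH2O = 0.63 s.
Fraction remaining = e^(−Te/τ) = e^(−0.88/0.63) = 0.2474.
Trapped volume = 420.0 × 0.2474 = 103.91 mL.

104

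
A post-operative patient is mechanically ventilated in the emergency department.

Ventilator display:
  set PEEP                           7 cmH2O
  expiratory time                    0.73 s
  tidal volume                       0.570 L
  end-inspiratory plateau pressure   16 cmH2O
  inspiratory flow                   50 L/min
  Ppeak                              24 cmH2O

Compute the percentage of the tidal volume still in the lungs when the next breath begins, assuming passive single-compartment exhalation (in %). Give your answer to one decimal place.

Flow: 50 L/min ÷ 60 = 0.8333 L/s.
R = (PIP − Pplat)/V̇ = (24 − 16) / 0.8333 = 8.0/0.8333 = 9.6 cmH2O·s/L.
C = Vt/(Pplat − PEEP) = 570.0 / (16 − 7) = 570.0/9.0 = 63.333 mL/cmH2O.
τ = R × C = 9.6 × 0.06333 L/cmH2O = 0.608 s.
Fraction remaining at end-expiration = e^(−Te/τ) = e^(−0.73/0.608) = 0.301 → 30.1%.

30.1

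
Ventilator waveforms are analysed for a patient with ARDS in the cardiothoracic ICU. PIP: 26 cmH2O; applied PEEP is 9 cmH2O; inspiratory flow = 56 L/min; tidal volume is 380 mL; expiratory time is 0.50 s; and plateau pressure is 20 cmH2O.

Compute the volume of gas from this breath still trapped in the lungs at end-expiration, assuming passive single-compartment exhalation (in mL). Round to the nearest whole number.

40

Flow: 56 L/min ÷ 60 = 0.9333 L/s.
R = (PIP − Pplat)/V̇ = (26 − 20) / 0.9333 = 6.0/0.9333 = 6.429 cmH2O·s/L.
C = Vt/(Pplat − PEEP) = 380.0 / (20 − 9) = 380.0/11.0 = 34.545 mL/cmH2O.
τ = R × C = 6.429 × 0.03455 L/cmH2O = 0.2221 s.
Fraction remaining = e^(−Te/τ) = e^(−0.50/0.2221) = 0.1053.
Trapped volume = 380.0 × 0.1053 = 40.014 mL.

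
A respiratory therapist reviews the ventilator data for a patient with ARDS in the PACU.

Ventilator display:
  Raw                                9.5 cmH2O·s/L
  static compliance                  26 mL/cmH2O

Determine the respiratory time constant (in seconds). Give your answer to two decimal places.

τ = R × C = 9.5 × 26 mL/cmH2O = 9.5 × 0.026 L/cmH2O = 0.247 s.

0.25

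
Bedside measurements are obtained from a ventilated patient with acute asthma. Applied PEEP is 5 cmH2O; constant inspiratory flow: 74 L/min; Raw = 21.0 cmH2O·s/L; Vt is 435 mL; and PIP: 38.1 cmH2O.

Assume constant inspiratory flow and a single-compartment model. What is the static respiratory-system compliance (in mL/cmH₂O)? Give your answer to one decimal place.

60.4

Flow: 74 L/min ÷ 60 = 1.2333 L/s.
Equation of motion (constant flow): PIP = Vt/C + R·V̇ + PEEP.
Vt/C = PIP − R·V̇ − PEEP = 38.1 − 21.0×1.2333 − 5 = 38.1 − 25.899 − 5 = 7.201 cmH2O.
C = Vt / 7.201 = 435 / 7.201 = 60.408 mL/cmH2O.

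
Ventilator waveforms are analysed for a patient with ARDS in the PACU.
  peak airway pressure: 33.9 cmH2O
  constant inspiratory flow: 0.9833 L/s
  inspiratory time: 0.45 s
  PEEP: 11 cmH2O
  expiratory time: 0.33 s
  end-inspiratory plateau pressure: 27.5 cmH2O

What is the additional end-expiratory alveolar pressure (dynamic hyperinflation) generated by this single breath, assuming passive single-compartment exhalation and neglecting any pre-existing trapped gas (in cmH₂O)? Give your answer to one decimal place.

2.5

Vt = flow × Ti = 0.9833 L/s × 0.45 s × 1000 mL/L = 442.49 mL.
R = (PIP − Pplat)/V̇ = (33.9 − 27.5) / 0.9833 = 6.4/0.9833 = 6.509 cmH2O·s/L.
C = Vt/(Pplat − PEEP) = 442.49 / (27.5 − 11) = 442.49/16.5 = 26.818 mL/cmH2O.
τ = R × C = 6.509 × 0.02682 L/cmH2O = 0.1746 s.
Fraction remaining = e^(−Te/τ) = e^(−0.33/0.1746) = 0.1511; trapped volume = 442.49 × 0.1511 = 66.86 mL.
Additional alveolar pressure from trapping ≈ V_trapped / C = 66.86 / 26.818 = 2.493 cmH2O.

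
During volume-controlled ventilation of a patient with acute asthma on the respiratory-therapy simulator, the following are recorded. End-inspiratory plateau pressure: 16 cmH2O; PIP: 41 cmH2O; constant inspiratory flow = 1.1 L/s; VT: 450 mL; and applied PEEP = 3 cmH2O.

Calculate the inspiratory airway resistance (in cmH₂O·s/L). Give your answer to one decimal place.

Raw = (PIP − Pplat) / flow = (41 − 16) / 1.1 = 25.0 / 1.1 = 22.727 cmH2O·s/L.

22.7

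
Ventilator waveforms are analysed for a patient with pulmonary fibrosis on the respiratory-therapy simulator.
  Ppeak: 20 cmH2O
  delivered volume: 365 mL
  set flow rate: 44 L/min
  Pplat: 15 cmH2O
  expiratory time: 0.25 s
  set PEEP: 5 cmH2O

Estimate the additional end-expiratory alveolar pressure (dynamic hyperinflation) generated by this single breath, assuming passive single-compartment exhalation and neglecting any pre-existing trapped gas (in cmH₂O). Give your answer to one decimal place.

Flow: 44 L/min ÷ 60 = 0.7333 L/s.
R = (PIP − Pplat)/V̇ = (20 − 15) / 0.7333 = 5.0/0.7333 = 6.818 cmH2O·s/L.
C = Vt/(Pplat − PEEP) = 365.0 / (15 − 5) = 365.0/10.0 = 36.5 mL/cmH2O.
τ = R × C = 6.818 × 0.0365 L/cmH2O = 0.2489 s.
Fraction remaining = e^(−Te/τ) = e^(−0.25/0.2489) = 0.3663; trapped volume = 365.0 × 0.3663 = 133.7 mL.
Additional alveolar pressure from trapping ≈ V_trapped / C = 133.7 / 36.5 = 3.663 cmH2O.

3.7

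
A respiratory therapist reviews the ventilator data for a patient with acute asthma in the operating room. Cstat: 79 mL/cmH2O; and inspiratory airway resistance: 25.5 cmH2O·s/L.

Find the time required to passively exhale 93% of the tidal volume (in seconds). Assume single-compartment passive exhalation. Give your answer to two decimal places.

5.36

τ = R × C = 25.5 × 79 mL/cmH2O = 25.5 × 0.079 L/cmH2O = 2.015 s.
Exhaled fraction f = 1 − e^(−t/τ) → t = −τ·ln(1 − f) = −2.015·ln(0.07) = 5.358 s.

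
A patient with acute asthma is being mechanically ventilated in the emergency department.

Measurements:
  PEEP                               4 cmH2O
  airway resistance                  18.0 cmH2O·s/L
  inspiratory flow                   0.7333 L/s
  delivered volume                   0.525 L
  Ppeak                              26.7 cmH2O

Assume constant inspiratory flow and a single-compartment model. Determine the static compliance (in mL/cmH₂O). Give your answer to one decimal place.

55.3

Equation of motion (constant flow): PIP = Vt/C + R·V̇ + PEEP.
Vt/C = PIP − R·V̇ − PEEP = 26.7 − 18.0×0.7333 − 4 = 26.7 − 13.199 − 4 = 9.501 cmH2O.
C = Vt / 9.501 = 525 / 9.501 = 55.257 mL/cmH2O.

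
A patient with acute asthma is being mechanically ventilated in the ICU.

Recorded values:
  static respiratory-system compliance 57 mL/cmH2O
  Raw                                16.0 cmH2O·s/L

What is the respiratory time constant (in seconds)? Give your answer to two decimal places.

0.91

τ = R × C = 16.0 × 57 mL/cmH2O = 16.0 × 0.057 L/cmH2O = 0.912 s.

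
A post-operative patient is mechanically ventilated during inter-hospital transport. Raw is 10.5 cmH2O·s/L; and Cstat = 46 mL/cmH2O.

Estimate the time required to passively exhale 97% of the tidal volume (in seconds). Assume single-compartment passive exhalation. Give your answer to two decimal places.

1.69

τ = R × C = 10.5 × 46 mL/cmH2O = 10.5 × 0.046 L/cmH2O = 0.483 s.
Exhaled fraction f = 1 − e^(−t/τ) → t = −τ·ln(1 − f) = −0.483·ln(0.03) = 1.694 s.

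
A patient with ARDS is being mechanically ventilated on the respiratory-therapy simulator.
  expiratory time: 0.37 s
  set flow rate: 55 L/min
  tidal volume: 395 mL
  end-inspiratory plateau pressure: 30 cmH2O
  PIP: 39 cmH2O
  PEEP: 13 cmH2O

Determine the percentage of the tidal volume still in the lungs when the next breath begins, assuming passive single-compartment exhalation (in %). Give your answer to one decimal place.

Flow: 55 L/min ÷ 60 = 0.9167 L/s.
R = (PIP − Pplat)/V̇ = (39 − 30) / 0.9167 = 9.0/0.9167 = 9.818 cmH2O·s/L.
C = Vt/(Pplat − PEEP) = 395.0 / (30 − 13) = 395.0/17.0 = 23.235 mL/cmH2O.
τ = R × C = 9.818 × 0.02324 L/cmH2O = 0.2282 s.
Fraction remaining at end-expiration = e^(−Te/τ) = e^(−0.37/0.2282) = 0.1976 → 19.76%.

19.8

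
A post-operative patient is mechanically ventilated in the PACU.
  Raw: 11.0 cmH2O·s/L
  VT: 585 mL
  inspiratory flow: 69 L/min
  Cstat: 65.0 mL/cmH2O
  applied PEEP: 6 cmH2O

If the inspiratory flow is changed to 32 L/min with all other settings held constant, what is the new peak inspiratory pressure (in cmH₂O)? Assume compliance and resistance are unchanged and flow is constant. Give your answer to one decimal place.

20.9

Flow: 69 L/min ÷ 60 = 1.15 L/s.
New flow: 32 L/min ÷ 60 = 0.5333 L/s.
PIP = Vt/C + R·V̇ + PEEP (constant-flow equation of motion).
Only the resistive term changes: ΔPIP = R × ΔV̇ = 11.0 × (0.5333 − 1.15) = 11.0 × -0.6167 = -6.784 cmH2O.
Original PIP = 585/65.0 + 11.0×1.15 + 6 = 27.65 cmH2O; new PIP = 27.65 + (-6.784) = 20.866 cmH2O.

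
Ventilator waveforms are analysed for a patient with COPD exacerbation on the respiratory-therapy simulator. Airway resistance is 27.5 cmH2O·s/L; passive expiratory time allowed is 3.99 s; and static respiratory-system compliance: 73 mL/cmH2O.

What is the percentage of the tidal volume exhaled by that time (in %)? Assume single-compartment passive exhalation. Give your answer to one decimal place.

τ = R × C = 27.5 × 73 mL/cmH2O = 27.5 × 0.073 L/cmH2O = 2.008 s.
Passive exhalation: V(t)/V₀ = e^(−t/τ) = e^(−3.99/2.008) = 0.1371.
Fraction exhaled = 1 − 0.1371 = 0.8629 → 86.29%.

86.3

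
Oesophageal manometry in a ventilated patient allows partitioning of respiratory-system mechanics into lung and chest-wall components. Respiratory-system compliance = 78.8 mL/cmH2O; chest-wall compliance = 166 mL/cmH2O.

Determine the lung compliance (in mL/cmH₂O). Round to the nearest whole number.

150

1/CL = 1/Crs − 1/Ccw.
1/CL = 1/78.8 − 1/166 = 0.006666.
CL = 150.02 mL/cmH2O.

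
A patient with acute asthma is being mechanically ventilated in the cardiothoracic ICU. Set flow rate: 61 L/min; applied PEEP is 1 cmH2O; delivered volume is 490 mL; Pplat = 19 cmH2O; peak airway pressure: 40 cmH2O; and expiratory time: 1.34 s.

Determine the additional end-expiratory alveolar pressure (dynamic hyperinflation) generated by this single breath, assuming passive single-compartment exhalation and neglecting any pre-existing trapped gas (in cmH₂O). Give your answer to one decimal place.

Flow: 61 L/min ÷ 60 = 1.0167 L/s.
R = (PIP − Pplat)/V̇ = (40 − 19) / 1.0167 = 21.0/1.0167 = 20.655 cmH2O·s/L.
C = Vt/(Pplat − PEEP) = 490.0 / (19 − 1) = 490.0/18.0 = 27.222 mL/cmH2O.
τ = R × C = 20.655 × 0.02722 L/cmH2O = 0.5622 s.
Fraction remaining = e^(−Te/τ) = e^(−1.34/0.5622) = 0.09223; trapped volume = 490.0 × 0.09223 = 45.193 mL.
Additional alveolar pressure from trapping ≈ V_trapped / C = 45.193 / 27.222 = 1.66 cmH2O.

1.7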